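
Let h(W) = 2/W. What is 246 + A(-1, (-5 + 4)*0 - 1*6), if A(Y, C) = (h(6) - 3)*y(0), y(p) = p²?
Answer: 246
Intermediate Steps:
A(Y, C) = 0 (A(Y, C) = (2/6 - 3)*0² = (2*(⅙) - 3)*0 = (⅓ - 3)*0 = -8/3*0 = 0)
246 + A(-1, (-5 + 4)*0 - 1*6) = 246 + 0 = 246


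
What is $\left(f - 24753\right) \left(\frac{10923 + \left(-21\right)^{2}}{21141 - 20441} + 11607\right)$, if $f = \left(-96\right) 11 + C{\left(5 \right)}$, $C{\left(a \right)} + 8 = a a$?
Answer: $- \frac{52462630272}{175} \approx -2.9979 \cdot 10^{8}$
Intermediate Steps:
$C{\left(a \right)} = -8 + a^{2}$ ($C{\left(a \right)} = -8 + a a = -8 + a^{2}$)
$f = -1039$ ($f = \left(-96\right) 11 - \left(8 - 5^{2}\right) = -1056 + \left(-8 + 25\right) = -1056 + 17 = -1039$)
$\left(f - 24753\right) \left(\frac{10923 + \left(-21\right)^{2}}{21141 - 20441} + 11607\right) = \left(-1039 - 24753\right) \left(\frac{10923 + \left(-21\right)^{2}}{21141 - 20441} + 11607\right) = - 25792 \left(\frac{10923 + 441}{700} + 11607\right) = - 25792 \left(11364 \cdot \frac{1}{700} + 11607\right) = - 25792 \left(\frac{2841}{175} + 11607\right) = \left(-25792\right) \frac{2034066}{175} = - \frac{52462630272}{175}$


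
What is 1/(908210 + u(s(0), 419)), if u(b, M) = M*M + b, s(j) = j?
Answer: 1/1083771 ≈ 9.2270e-7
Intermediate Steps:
u(b, M) = b + M² (u(b, M) = M² + b = b + M²)
1/(908210 + u(s(0), 419)) = 1/(908210 + (0 + 419²)) = 1/(908210 + (0 + 175561)) = 1/(908210 + 175561) = 1/1083771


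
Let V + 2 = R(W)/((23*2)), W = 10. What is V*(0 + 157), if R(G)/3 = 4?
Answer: -6280/23 ≈ -273.04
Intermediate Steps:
R(G) = 12 (R(G) = 3*4 = 12)
V = -40/23 (V = -2 + 12/((23*2)) = -2 + 12/46 = -2 + 12*(1/46) = -2 + 6/23 = -40/23 ≈ -1.7391)
V*(0 + 157) = -40*(0 + 157)/23 = -40/23*157 = -6280/23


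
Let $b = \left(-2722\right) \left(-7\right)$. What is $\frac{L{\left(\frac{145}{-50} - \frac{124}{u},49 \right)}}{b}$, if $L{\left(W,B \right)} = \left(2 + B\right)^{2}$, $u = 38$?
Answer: $\frac{2601}{19054} \approx 0.13651$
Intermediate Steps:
$b = 19054$
$\frac{L{\left(\frac{145}{-50} - \frac{124}{u},49 \right)}}{b} = \frac{\left(2 + 49\right)^{2}}{19054} = 51^{2} \cdot \frac{1}{19054} = 2601 \cdot \frac{1}{19054} = \frac{2601}{19054}$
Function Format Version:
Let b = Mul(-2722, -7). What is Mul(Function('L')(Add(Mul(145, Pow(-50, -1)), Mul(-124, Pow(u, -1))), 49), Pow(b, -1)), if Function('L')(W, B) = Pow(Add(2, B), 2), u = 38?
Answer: Rational(2601, 19054) ≈ 0.13651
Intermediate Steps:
b = 19054
Mul(Function('L')(Add(Mul(145, Pow(-50, -1)), Mul(-124, Pow(u, -1))), 49), Pow(b, -1)) = Mul(Pow(Add(2, 49), 2), Pow(19054, -1)) = Mul(Pow(51, 2), Rational(1, 19054)) = Mul(2601, Rational(1, 19054)) = Rational(2601, 19054)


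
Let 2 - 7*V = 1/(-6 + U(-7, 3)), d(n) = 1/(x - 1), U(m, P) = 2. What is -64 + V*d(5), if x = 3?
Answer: -3575/56 ≈ -63.839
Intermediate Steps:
d(n) = ½ (d(n) = 1/(3 - 1) = 1/2 = ½)
V = 9/28 (V = 2/7 - 1/(7*(-6 + 2)) = 2/7 - ⅐/(-4) = 2/7 - ⅐*(-¼) = 2/7 + 1/28 = 9/28 ≈ 0.32143)
-64 + V*d(5) = -64 + (9/28)*(½) = -64 + 9/56 = -3575/56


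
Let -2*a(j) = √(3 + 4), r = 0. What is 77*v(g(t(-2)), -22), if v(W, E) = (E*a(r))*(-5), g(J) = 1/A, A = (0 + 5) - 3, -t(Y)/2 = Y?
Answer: -4235*√7 ≈ -11205.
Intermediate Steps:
t(Y) = -2*Y
A = 2 (A = 5 - 3 = 2)
a(j) = -√7/2 (a(j) = -√(3 + 4)/2 = -√7/2)
g(J) = ½ (g(J) = 1/2 = ½)
v(W, E) = 5*E*√7/2 (v(W, E) = (E*(-√7/2))*(-5) = -E*√7/2*(-5) = 5*E*√7/2)
77*v(g(t(-2)), -22) = 77*((5/2)*(-22)*√7) = 77*(-55*√7) = -4235*√7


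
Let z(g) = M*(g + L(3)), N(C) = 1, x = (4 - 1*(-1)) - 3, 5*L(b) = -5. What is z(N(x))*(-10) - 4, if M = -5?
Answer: -4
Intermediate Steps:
L(b) = -1 (L(b) = (⅕)*(-5) = -1)
x = 2 (x = (4 + 1) - 3 = 5 - 3 = 2)
z(g) = 5 - 5*g (z(g) = -5*(g - 1) = -5*(-1 + g) = 5 - 5*g)
z(N(x))*(-10) - 4 = (5 - 5*1)*(-10) - 4 = (5 - 5)*(-10) - 4 = 0*(-10) - 4 = 0 - 4 = -4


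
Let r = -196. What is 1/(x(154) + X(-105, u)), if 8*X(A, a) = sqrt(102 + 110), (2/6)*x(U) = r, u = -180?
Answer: -9408/5531851 - 4*sqrt(53)/5531851 ≈ -0.0017060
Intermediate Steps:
x(U) = -588 (x(U) = 3*(-196) = -588)
X(A, a) = sqrt(53)/4 (X(A, a) = sqrt(102 + 110)/8 = sqrt(212)/8 = (2*sqrt(53))/8 = sqrt(53)/4)
1/(x(154) + X(-105, u)) = 1/(-588 + sqrt(53)/4)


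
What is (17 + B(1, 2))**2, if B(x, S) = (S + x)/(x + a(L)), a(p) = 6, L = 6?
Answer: 14884/49 ≈ 303.75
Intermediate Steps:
B(x, S) = (S + x)/(6 + x) (B(x, S) = (S + x)/(x + 6) = (S + x)/(6 + x))
(17 + B(1, 2))**2 = (17 + (2 + 1)/(6 + 1))**2 = (17 + 3/7)**2 = (122/7)**2 = 14884/49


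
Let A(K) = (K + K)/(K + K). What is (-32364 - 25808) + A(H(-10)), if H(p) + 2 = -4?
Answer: -58171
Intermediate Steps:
H(p) = -6 (H(p) = -2 - 4 = -6)
A(K) = 1 (A(K) = (2*K)/((2*K)) = (2*K)*(1/(2*K)) = 1)
(-32364 - 25808) + A(H(-10)) = (-32364 - 25808) + 1 = -58172 + 1 = -58171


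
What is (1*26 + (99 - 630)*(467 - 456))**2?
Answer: 33814225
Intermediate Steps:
(1*26 + (99 - 630)*(467 - 456))**2 = (26 - 531*11)**2 = (26 - 5841)**2 = (-5815)**2 = 33814225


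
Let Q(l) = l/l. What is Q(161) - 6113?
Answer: -6112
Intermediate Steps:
Q(l) = 1
Q(161) - 6113 = 1 - 6113 = -6112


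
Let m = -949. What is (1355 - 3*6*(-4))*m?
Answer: -1354223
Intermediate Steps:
(1355 - 3*6*(-4))*m = (1355 - 3*6*(-4))*(-949) = (1355 - 18*(-4))*(-949) = (1355 + 72)*(-949) = 1427*(-949) = -1354223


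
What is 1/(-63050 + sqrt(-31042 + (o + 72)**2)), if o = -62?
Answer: -31525/1987666721 - 9*I*sqrt(382)/3975333442 ≈ -1.586e-5 - 4.4249e-8*I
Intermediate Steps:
1/(-63050 + sqrt(-31042 + (o + 72)**2)) = 1/(-63050 + sqrt(-31042 + (-62 + 72)**2)) = 1/(-63050 + sqrt(-31042 + 10**2)) = 1/(-63050 + sqrt(-31042 + 100)) = 1/(-63050 + sqrt(-30942)) = 1/(-63050 + 9*I*sqrt(382))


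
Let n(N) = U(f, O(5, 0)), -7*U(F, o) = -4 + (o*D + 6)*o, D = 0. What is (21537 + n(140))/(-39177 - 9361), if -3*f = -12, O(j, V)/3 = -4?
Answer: -150835/339766 ≈ -0.44394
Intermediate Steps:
O(j, V) = -12 (O(j, V) = 3*(-4) = -12)
f = 4 (f = -1/3*(-12) = 4)
U(F, o) = 4/7 - 6*o/7 (U(F, o) = -(-4 + (o*0 + 6)*o)/7 = -(-4 + (0 + 6)*o)/7 = -(-4 + 6*o)/7 = 4/7 - 6*o/7)
n(N) = 76/7 (n(N) = 4/7 - 6/7*(-12) = 4/7 + 72/7 = 76/7)
(21537 + n(140))/(-39177 - 9361) = (21537 + 76/7)/(-39177 - 9361) = (150835/7)/(-48538) = (150835/7)*(-1/48538) = -150835/339766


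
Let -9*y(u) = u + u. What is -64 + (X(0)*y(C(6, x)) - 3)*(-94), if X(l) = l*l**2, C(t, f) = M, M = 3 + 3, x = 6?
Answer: 218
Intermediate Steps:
M = 6
C(t, f) = 6
y(u) = -2*u/9 (y(u) = -(u + u)/9 = -2*u/9)
X(l) = l**3
-64 + (X(0)*y(C(6, x)) - 3)*(-94) = -64 + (0**3*(-2/9*6) - 3)*(-94) = -64 + (0*(-4/3) - 3)*(-94) = -64 + (0 - 3)*(-94) = -64 - 3*(-94) = -64 + 282 = 218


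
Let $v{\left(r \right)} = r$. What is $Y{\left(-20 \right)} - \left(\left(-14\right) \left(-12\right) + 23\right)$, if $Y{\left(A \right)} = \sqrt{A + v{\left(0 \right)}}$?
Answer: $-191 + 2 i \sqrt{5} \approx -191.0 + 4.4721 i$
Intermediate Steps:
$Y{\left(A \right)} = \sqrt{A}$ ($Y{\left(A \right)} = \sqrt{A + 0} = \sqrt{A}$)
$Y{\left(-20 \right)} - \left(\left(-14\right) \left(-12\right) + 23\right) = \sqrt{-20} - \left(\left(-14\right) \left(-12\right) + 23\right) = 2 i \sqrt{5} - \left(168 + 23\right) = 2 i \sqrt{5} - 191 = -191 + 2 i \sqrt{5}$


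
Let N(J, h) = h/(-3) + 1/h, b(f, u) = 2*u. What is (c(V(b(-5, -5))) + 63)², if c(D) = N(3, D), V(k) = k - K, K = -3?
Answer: 1874161/441 ≈ 4249.8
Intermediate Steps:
V(k) = 3 + k (V(k) = k - 1*(-3) = k + 3 = 3 + k)
N(J, h) = 1/h - h/3 (N(J, h) = h*(-⅓) + 1/h = -h/3 + 1/h = 1/h - h/3)
c(D) = 1/D - D/3
(c(V(b(-5, -5))) + 63)² = ((1/(3 + 2*(-5)) - (3 + 2*(-5))/3) + 63)² = ((1/(3 - 10) - (3 - 10)/3) + 63)² = ((1/(-7) - ⅓*(-7)) + 63)² = ((-⅐ + 7/3) + 63)² = (46/21 + 63)² = (1369/21)² = 1874161/441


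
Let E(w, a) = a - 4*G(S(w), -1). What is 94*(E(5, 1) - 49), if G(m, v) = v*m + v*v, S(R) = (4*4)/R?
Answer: -18424/5 ≈ -3684.8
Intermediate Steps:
S(R) = 16/R
G(m, v) = v**2 + m*v (G(m, v) = m*v + v**2 = v**2 + m*v)
E(w, a) = -4 + a + 64/w (E(w, a) = a - (-4)*(16/w - 1) = a - (-4)*(-1 + 16/w) = a - 4*(1 - 16/w) = a + (-4 + 64/w) = -4 + a + 64/w)
94*(E(5, 1) - 49) = 94*((-4 + 1 + 64/5) - 49) = 94*(49/5 - 49) = 94*(-196/5) = -18424/5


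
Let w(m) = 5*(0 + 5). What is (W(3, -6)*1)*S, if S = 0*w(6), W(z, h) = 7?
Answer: 0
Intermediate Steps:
w(m) = 25 (w(m) = 5*5 = 25)
S = 0 (S = 0*25 = 0)
(W(3, -6)*1)*S = (7*1)*0 = 7*0 = 0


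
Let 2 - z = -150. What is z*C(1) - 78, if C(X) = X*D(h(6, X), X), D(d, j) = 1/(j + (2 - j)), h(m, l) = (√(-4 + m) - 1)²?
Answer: -2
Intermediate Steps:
z = 152 (z = 2 - 1*(-150) = 2 + 150 = 152)
h(m, l) = (-1 + √(-4 + m))²
D(d, j) = ½ (D(d, j) = 1/2 = ½)
C(X) = X/2 (C(X) = X*(½) = X/2)
z*C(1) - 78 = 152*((½)*1) - 78 = 152*(½) - 78 = 76 - 78 = -2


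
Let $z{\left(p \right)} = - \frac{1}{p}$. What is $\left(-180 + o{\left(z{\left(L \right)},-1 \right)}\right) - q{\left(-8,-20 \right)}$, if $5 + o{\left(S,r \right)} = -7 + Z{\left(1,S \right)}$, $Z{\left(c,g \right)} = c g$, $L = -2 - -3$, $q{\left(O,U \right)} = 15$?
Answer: $-208$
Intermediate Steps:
$L = 1$ ($L = -2 + 3 = 1$)
$o{\left(S,r \right)} = -12 + S$ ($o{\left(S,r \right)} = -5 + \left(-7 + 1 S\right) = -5 + \left(-7 + S\right) = -12 + S$)
$\left(-180 + o{\left(z{\left(L \right)},-1 \right)}\right) - q{\left(-8,-20 \right)} = \left(-180 - 13\right) - 15 = -193 - 15 = -208$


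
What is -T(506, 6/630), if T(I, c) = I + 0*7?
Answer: -506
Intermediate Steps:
T(I, c) = I (T(I, c) = I + 0 = I)
-T(506, 6/630) = -1*506 = -506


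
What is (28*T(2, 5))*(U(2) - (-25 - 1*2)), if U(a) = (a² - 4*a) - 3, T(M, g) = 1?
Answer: 560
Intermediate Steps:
U(a) = -3 + a² - 4*a
(28*T(2, 5))*(U(2) - (-25 - 1*2)) = (28*1)*((-3 + 2² - 4*2) - (-25 - 1*2)) = 28*((-3 + 4 - 8) - (-25 - 2)) = 28*(-7 - 1*(-27)) = 28*(-7 + 27) = 28*20 = 560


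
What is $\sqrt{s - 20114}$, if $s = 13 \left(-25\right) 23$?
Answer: $i \sqrt{27589} \approx 166.1 i$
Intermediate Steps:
$s = -7475$ ($s = \left(-325\right) 23 = -7475$)
$\sqrt{s - 20114} = \sqrt{-7475 - 20114} = \sqrt{-27589} = i \sqrt{27589}$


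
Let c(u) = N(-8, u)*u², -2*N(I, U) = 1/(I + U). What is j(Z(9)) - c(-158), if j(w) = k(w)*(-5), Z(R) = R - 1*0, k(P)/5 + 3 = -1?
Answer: 2059/83 ≈ 24.807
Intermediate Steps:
k(P) = -20 (k(P) = -15 + 5*(-1) = -15 - 5 = -20)
N(I, U) = -1/(2*(I + U))
Z(R) = R (Z(R) = R + 0 = R)
j(w) = 100 (j(w) = -20*(-5) = 100)
c(u) = -u²/(-16 + 2*u) (c(u) = (-1/(2*(-8) + 2*u))*u² = (-1/(-16 + 2*u))*u² = -u²/(-16 + 2*u))
j(Z(9)) - c(-158) = 100 - (-1)*(-158)²/(-16 + 2*(-158)) = 100 - (-1)*24964/(-16 - 316) = 100 - (-1)*24964/(-332) = 100 - (-1)*24964*(-1)/332 = 100 - 1*6241/83 = 100 - 6241/83 = 2059/83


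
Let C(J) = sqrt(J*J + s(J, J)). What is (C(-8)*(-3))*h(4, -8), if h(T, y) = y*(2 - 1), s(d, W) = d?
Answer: 48*sqrt(14) ≈ 179.60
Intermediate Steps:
h(T, y) = y (h(T, y) = y*1 = y)
C(J) = sqrt(J + J**2) (C(J) = sqrt(J*J + J) = sqrt(J**2 + J) = sqrt(J + J**2))
(C(-8)*(-3))*h(4, -8) = (sqrt(-8*(1 - 8))*(-3))*(-8) = (sqrt(-8*(-7))*(-3))*(-8) = (sqrt(56)*(-3))*(-8) = ((2*sqrt(14))*(-3))*(-8) = -6*sqrt(14)*(-8) = 48*sqrt(14)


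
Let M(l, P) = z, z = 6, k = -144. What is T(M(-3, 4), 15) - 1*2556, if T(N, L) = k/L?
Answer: -12828/5 ≈ -2565.6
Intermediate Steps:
M(l, P) = 6
T(N, L) = -144/L
T(M(-3, 4), 15) - 1*2556 = -144/15 - 1*2556 = -144*1/15 - 2556 = -48/5 - 2556 = -12828/5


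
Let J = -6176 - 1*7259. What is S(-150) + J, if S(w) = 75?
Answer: -13360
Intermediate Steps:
J = -13435 (J = -6176 - 7259 = -13435)
S(-150) + J = 75 - 13435 = -13360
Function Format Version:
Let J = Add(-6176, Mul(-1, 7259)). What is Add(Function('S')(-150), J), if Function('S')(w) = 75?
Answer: -13360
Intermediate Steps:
J = -13435 (J = Add(-6176, -7259) = -13435)
Add(Function('S')(-150), J) = Add(75, -13435) = -13360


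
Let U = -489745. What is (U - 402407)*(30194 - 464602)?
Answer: 387557966016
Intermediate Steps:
(U - 402407)*(30194 - 464602) = (-489745 - 402407)*(30194 - 464602) = -892152*(-434408) = 387557966016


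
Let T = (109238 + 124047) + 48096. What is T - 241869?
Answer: 39512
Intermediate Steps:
T = 281381 (T = 233285 + 48096 = 281381)
T - 241869 = 281381 - 241869 = 39512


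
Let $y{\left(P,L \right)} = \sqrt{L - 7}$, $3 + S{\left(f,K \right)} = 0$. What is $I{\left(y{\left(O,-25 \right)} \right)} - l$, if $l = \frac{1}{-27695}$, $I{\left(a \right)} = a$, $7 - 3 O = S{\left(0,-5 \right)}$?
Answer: $\frac{1}{27695} + 4 i \sqrt{2} \approx 3.6108 \cdot 10^{-5} + 5.6569 i$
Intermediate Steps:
$S{\left(f,K \right)} = -3$ ($S{\left(f,K \right)} = -3 + 0 = -3$)
$O = \frac{10}{3}$ ($O = \frac{7}{3} - -1 = \frac{7}{3} + 1 = \frac{10}{3} \approx 3.3333$)
$y{\left(P,L \right)} = \sqrt{-7 + L}$
$l = - \frac{1}{27695} \approx -3.6108 \cdot 10^{-5}$
$I{\left(y{\left(O,-25 \right)} \right)} - l = \sqrt{-7 - 25} - - \frac{1}{27695} = \sqrt{-32} + \frac{1}{27695} = 4 i \sqrt{2} + \frac{1}{27695} = \frac{1}{27695} + 4 i \sqrt{2}$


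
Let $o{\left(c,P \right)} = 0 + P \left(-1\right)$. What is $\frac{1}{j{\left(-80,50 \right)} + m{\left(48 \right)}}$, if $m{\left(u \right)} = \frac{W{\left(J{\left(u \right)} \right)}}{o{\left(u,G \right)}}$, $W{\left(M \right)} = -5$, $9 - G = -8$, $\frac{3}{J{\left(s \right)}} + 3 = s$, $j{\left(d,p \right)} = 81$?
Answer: $\frac{17}{1382} \approx 0.012301$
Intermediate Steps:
$J{\left(s \right)} = \frac{3}{-3 + s}$
$G = 17$ ($G = 9 - -8 = 9 + 8 = 17$)
$o{\left(c,P \right)} = - P$ ($o{\left(c,P \right)} = 0 - P = - P$)
$m{\left(u \right)} = \frac{5}{17}$ ($m{\left(u \right)} = - \frac{5}{\left(-1\right) 17} = - \frac{5}{-17} = \left(-5\right) \left(- \frac{1}{17}\right) = \frac{5}{17}$)
$\frac{1}{j{\left(-80,50 \right)} + m{\left(48 \right)}} = \frac{1}{81 + \frac{5}{17}} = \frac{1}{\frac{1382}{17}} = \frac{17}{1382}$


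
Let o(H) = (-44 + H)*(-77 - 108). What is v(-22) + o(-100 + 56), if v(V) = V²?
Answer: 16764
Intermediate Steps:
o(H) = 8140 - 185*H (o(H) = (-44 + H)*(-185) = 8140 - 185*H)
v(-22) + o(-100 + 56) = (-22)² + (8140 - 185*(-100 + 56)) = 484 + (8140 - 185*(-44)) = 484 + (8140 + 8140) = 484 + 16280 = 16764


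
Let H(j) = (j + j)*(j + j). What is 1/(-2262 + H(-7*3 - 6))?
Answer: 1/654 ≈ 0.0015291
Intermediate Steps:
H(j) = 4*j² (H(j) = (2*j)*(2*j) = 4*j²)
1/(-2262 + H(-7*3 - 6)) = 1/(-2262 + 4*(-7*3 - 6)²) = 1/(-2262 + 4*(-21 - 6)²) = 1/(-2262 + 4*(-27)²) = 1/(-2262 + 4*729) = 1/(-2262 + 2916) = 1/654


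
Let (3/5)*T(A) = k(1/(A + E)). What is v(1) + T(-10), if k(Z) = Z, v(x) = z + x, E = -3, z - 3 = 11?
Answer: 580/39 ≈ 14.872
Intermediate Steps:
z = 14 (z = 3 + 11 = 14)
v(x) = 14 + x
T(A) = 5/(3*(-3 + A)) (T(A) = 5/(3*(A - 3)) = 5/(3*(-3 + A)))
v(1) + T(-10) = (14 + 1) + 5/(3*(-3 - 10)) = 15 + (5/3)/(-13) = 15 + (5/3)*(-1/13) = 15 - 5/39 = 580/39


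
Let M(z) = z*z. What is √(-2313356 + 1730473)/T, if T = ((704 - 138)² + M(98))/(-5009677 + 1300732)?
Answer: -741789*I*√582883/65992 ≈ -8581.8*I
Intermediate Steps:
M(z) = z²
T = -65992/741789 (T = ((704 - 138)² + 98²)/(-5009677 + 1300732) = (566² + 9604)/(-3708945) = (320356 + 9604)*(-1/3708945) = 329960*(-1/3708945) = -65992/741789 ≈ -0.088963)
√(-2313356 + 1730473)/T = √(-2313356 + 1730473)/(-65992/741789) = √(-582883)*(-741789/65992) = (I*√582883)*(-741789/65992) = -741789*I*√582883/65992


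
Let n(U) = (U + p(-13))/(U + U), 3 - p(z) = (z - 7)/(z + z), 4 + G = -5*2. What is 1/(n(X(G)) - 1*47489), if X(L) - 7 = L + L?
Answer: -273/12964375 ≈ -2.1058e-5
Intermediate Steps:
G = -14 (G = -4 - 5*2 = -4 - 10 = -14)
p(z) = 3 - (-7 + z)/(2*z) (p(z) = 3 - (z - 7)/(z + z) = 3 - (-7 + z)/(2*z))
X(L) = 7 + 2*L (X(L) = 7 + (L + L) = 7 + 2*L)
n(U) = (29/13 + U)/(2*U) (n(U) = (U + (½)*(7 + 5*(-13))/(-13))/(U + U) = (U + (½)*(-1/13)*(7 - 65))/((2*U)) = (U + (½)*(-1/13)*(-58))*(1/(2*U)) = (U + 29/13)*(1/(2*U)) = (29/13 + U)*(1/(2*U)) = (29/13 + U)/(2*U))
1/(n(X(G)) - 1*47489) = 1/((29 + 13*(7 + 2*(-14)))/(26*(7 + 2*(-14))) - 1*47489) = 1/((29 + 13*(7 - 28))/(26*(7 - 28)) - 47489) = 1/((1/26)*(29 + 13*(-21))/(-21) - 47489) = 1/((1/26)*(-1/21)*(29 - 273) - 47489) = 1/((1/26)*(-1/21)*(-244) - 47489) = 1/(122/273 - 47489) = 1/(-12964375/273) = -273/12964375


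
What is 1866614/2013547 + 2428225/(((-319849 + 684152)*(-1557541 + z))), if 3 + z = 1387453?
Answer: 115659215452259747/124768758416329431 ≈ 0.92699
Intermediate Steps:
z = 1387450 (z = -3 + 1387453 = 1387450)
1866614/2013547 + 2428225/(((-319849 + 684152)*(-1557541 + z))) = 1866614/2013547 + 2428225/(((-319849 + 684152)*(-1557541 + 1387450))) = 1866614*(1/2013547) + 2428225/((364303*(-170091))) = 1866614/2013547 + 2428225/(-61964661573) = 1866614/2013547 + 2428225*(-1/61964661573) = 1866614/2013547 - 2428225/61964661573 = 115659215452259747/124768758416329431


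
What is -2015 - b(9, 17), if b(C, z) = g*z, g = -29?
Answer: -1522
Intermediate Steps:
b(C, z) = -29*z
-2015 - b(9, 17) = -2015 - (-29)*17 = -2015 - 1*(-493) = -2015 + 493 = -1522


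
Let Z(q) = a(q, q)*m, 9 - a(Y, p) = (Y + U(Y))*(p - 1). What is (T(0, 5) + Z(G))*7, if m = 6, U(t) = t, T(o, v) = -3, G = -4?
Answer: -1323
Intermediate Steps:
a(Y, p) = 9 - 2*Y*(-1 + p) (a(Y, p) = 9 - (Y + Y)*(p - 1) = 9 - 2*Y*(-1 + p))
Z(q) = 54 - 12*q**2 + 12*q (Z(q) = (9 + 2*q - 2*q*q)*6 = (9 + 2*q - 2*q**2)*6 = (9 - 2*q**2 + 2*q)*6 = 54 - 12*q**2 + 12*q)
(T(0, 5) + Z(G))*7 = (-3 + (54 - 12*(-4)**2 + 12*(-4)))*7 = (-3 + (54 - 12*16 - 48))*7 = (-3 + (54 - 192 - 48))*7 = (-3 - 186)*7 = -189*7 = -1323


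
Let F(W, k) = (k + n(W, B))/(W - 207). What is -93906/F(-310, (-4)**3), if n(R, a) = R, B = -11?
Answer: -2206791/17 ≈ -1.2981e+5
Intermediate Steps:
F(W, k) = (W + k)/(-207 + W) (F(W, k) = (k + W)/(W - 207) = (W + k)/(-207 + W))
-93906/F(-310, (-4)**3) = -93906*(-207 - 310)/(-310 + (-4)**3) = -93906*(-517/(-310 - 64)) = -93906/((-1/517*(-374))) = -93906/34/47 = -93906*47/34 = -2206791/17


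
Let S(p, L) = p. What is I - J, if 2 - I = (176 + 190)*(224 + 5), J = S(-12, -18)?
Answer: -83800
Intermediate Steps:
J = -12
I = -83812 (I = 2 - (176 + 190)*(224 + 5) = 2 - 366*229 = 2 - 1*83814 = 2 - 83814 = -83812)
I - J = -83812 - 1*(-12) = -83812 + 12 = -83800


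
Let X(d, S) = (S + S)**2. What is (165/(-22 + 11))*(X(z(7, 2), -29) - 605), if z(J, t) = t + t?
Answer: -41385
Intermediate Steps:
z(J, t) = 2*t
X(d, S) = 4*S**2 (X(d, S) = (2*S)**2 = 4*S**2)
(165/(-22 + 11))*(X(z(7, 2), -29) - 605) = (165/(-22 + 11))*(4*(-29)**2 - 605) = (165/(-11))*(4*841 - 605) = (165*(-1/11))*(3364 - 605) = -15*2759 = -41385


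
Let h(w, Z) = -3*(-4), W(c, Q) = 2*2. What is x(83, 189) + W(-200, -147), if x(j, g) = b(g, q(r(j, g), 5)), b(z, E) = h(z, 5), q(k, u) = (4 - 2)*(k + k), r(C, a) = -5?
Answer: 16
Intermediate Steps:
W(c, Q) = 4
h(w, Z) = 12
q(k, u) = 4*k (q(k, u) = 2*(2*k) = 4*k)
b(z, E) = 12
x(j, g) = 12
x(83, 189) + W(-200, -147) = 12 + 4 = 16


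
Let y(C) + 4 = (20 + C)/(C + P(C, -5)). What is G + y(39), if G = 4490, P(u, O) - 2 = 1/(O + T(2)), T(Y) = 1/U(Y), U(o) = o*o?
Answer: 3477771/775 ≈ 4487.4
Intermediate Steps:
U(o) = o²
T(Y) = Y⁻² (T(Y) = 1/(Y²) = Y⁻²)
P(u, O) = 2 + 1/(¼ + O) (P(u, O) = 2 + 1/(O + 2⁻²) = 2 + 1/(O + ¼) = 2 + 1/(¼ + O))
y(C) = -4 + (20 + C)/(34/19 + C) (y(C) = -4 + (20 + C)/(C + 2*(3 + 4*(-5))/(1 + 4*(-5))) = -4 + (20 + C)/(C + 2*(3 - 20)/(1 - 20)) = -4 + (20 + C)/(C + 2*(-17)/(-19)) = -4 + (20 + C)/(C + 2*(-1/19)*(-17)) = -4 + (20 + C)/(C + 34/19) = -4 + (20 + C)/(34/19 + C))
G + y(39) = 4490 + (244 - 57*39)/(34 + 19*39) = 4490 + (244 - 2223)/(34 + 741) = 4490 - 1979/775 = 3477771/775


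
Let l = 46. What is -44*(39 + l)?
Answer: -3740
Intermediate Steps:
-44*(39 + l) = -44*(39 + 46) = -44*85 = -3740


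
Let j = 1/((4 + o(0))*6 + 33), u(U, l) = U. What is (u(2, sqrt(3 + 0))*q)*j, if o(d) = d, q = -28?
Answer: -56/57 ≈ -0.98246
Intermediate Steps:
j = 1/57 (j = 1/((4 + 0)*6 + 33) = 1/(4*6 + 33) = 1/(24 + 33) = 1/57 ≈ 0.017544)
(u(2, sqrt(3 + 0))*q)*j = (2*(-28))*(1/57) = -56*1/57 = -56/57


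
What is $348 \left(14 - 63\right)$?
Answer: $-17052$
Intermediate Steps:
$348 \left(14 - 63\right) = 348 \left(-49\right) = -17052$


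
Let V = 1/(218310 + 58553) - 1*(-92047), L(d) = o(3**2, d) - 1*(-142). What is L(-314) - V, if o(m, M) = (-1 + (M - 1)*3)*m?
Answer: -27802305598/276863 ≈ -1.0042e+5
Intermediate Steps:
o(m, M) = m*(-4 + 3*M) (o(m, M) = (-1 + (-1 + M)*3)*m = (-1 + (-3 + 3*M))*m = (-4 + 3*M)*m = m*(-4 + 3*M))
L(d) = 106 + 27*d (L(d) = 3**2*(-4 + 3*d) - 1*(-142) = 9*(-4 + 3*d) + 142 = (-36 + 27*d) + 142 = 106 + 27*d)
V = 25484408562/276863 (V = 1/276863 + 92047 = 25484408562/276863 ≈ 92047.)
L(-314) - V = (106 + 27*(-314)) - 1*25484408562/276863 = (106 - 8478) - 25484408562/276863 = -8372 - 25484408562/276863 = -27802305598/276863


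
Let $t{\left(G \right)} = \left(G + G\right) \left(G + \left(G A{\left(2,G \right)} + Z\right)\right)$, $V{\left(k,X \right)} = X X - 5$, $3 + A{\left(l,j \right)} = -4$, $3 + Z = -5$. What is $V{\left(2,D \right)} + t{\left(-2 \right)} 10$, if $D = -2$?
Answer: $-161$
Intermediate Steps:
$Z = -8$ ($Z = -3 - 5 = -8$)
$A{\left(l,j \right)} = -7$ ($A{\left(l,j \right)} = -3 - 4 = -7$)
$V{\left(k,X \right)} = -5 + X^{2}$ ($V{\left(k,X \right)} = X^{2} - 5 = -5 + X^{2}$)
$t{\left(G \right)} = 2 G \left(-8 - 6 G\right)$ ($t{\left(G \right)} = \left(G + G\right) \left(G + \left(G \left(-7\right) - 8\right)\right) = 2 G \left(G - \left(8 + 7 G\right)\right) = 2 G \left(-8 - 6 G\right)$)
$V{\left(2,D \right)} + t{\left(-2 \right)} 10 = \left(-5 + \left(-2\right)^{2}\right) + 4 \left(-2\right) \left(-4 - -6\right) 10 = \left(-5 + 4\right) + 4 \left(-2\right) \left(-4 + 6\right) 10 = -1 + 4 \left(-2\right) 2 \cdot 10 = -1 - 160 = -161$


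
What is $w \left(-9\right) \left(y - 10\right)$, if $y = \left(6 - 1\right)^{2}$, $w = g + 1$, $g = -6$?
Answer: $675$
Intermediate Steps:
$w = -5$ ($w = -6 + 1 = -5$)
$y = 25$ ($y = 5^{2} = 25$)
$w \left(-9\right) \left(y - 10\right) = \left(-5\right) \left(-9\right) \left(25 - 10\right) = 45 \cdot 15 = 675$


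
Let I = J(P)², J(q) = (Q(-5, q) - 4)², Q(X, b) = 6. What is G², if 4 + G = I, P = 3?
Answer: 144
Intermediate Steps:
J(q) = 4 (J(q) = (6 - 4)² = 2² = 4)
I = 16 (I = 4² = 16)
G = 12 (G = -4 + 16 = 12)
G² = 12² = 144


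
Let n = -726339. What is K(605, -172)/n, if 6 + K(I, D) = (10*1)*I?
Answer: -6044/726339 ≈ -0.0083212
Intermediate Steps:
K(I, D) = -6 + 10*I (K(I, D) = -6 + (10*1)*I = -6 + 10*I)
K(605, -172)/n = (-6 + 10*605)/(-726339) = (-6 + 6050)*(-1/726339) = 6044*(-1/726339) = -6044/726339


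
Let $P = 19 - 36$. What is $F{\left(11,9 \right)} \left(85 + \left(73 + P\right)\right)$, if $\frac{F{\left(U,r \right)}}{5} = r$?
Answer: $6345$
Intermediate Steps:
$F{\left(U,r \right)} = 5 r$
$P = -17$ ($P = 19 - 36 = -17$)
$F{\left(11,9 \right)} \left(85 + \left(73 + P\right)\right) = 5 \cdot 9 \left(85 + \left(73 - 17\right)\right) = 45 \left(85 + 56\right) = 45 \cdot 141 = 6345$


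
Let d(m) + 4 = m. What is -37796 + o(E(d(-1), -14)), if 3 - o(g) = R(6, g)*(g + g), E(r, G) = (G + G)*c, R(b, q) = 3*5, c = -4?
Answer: -41153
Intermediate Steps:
R(b, q) = 15
d(m) = -4 + m
E(r, G) = -8*G (E(r, G) = (G + G)*(-4) = (2*G)*(-4) = -8*G)
o(g) = 3 - 30*g (o(g) = 3 - 15*(g + g) = 3 - 15*2*g = 3 - 30*g)
-37796 + o(E(d(-1), -14)) = -37796 + (3 - (-240)*(-14)) = -37796 + (3 - 30*112) = -37796 + (3 - 3360) = -37796 - 3357 = -41153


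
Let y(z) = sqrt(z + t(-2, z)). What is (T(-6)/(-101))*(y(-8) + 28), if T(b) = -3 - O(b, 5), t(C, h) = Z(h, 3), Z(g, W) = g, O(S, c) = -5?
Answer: -56/101 - 8*I/101 ≈ -0.55446 - 0.079208*I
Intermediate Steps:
t(C, h) = h
T(b) = 2 (T(b) = -3 - 1*(-5) = -3 + 5 = 2)
y(z) = sqrt(2)*sqrt(z) (y(z) = sqrt(z + z) = sqrt(2*z) = sqrt(2)*sqrt(z))
(T(-6)/(-101))*(y(-8) + 28) = (2/(-101))*(sqrt(2)*sqrt(-8) + 28) = (2*(-1/101))*(sqrt(2)*(2*I*sqrt(2)) + 28) = -2*(4*I + 28)/101 = -2*(28 + 4*I)/101 = -56/101 - 8*I/101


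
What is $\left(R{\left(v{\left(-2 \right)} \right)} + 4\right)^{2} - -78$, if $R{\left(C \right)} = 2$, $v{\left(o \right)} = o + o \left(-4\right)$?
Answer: $114$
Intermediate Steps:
$v{\left(o \right)} = - 3 o$ ($v{\left(o \right)} = o - 4 o = - 3 o$)
$\left(R{\left(v{\left(-2 \right)} \right)} + 4\right)^{2} - -78 = \left(2 + 4\right)^{2} - -78 = 6^{2} + 78 = 36 + 78 = 114$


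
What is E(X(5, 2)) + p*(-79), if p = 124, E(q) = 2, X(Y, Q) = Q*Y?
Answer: -9794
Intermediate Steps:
E(X(5, 2)) + p*(-79) = 2 + 124*(-79) = 2 - 9796 = -9794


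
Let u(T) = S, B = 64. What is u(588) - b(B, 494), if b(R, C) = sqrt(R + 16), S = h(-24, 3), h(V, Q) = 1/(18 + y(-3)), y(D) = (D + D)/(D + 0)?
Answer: 1/20 - 4*sqrt(5) ≈ -8.8943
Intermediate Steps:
y(D) = 2 (y(D) = (2*D)/D = 2)
h(V, Q) = 1/20 (h(V, Q) = 1/(18 + 2) = 1/20)
S = 1/20 ≈ 0.050000
u(T) = 1/20
b(R, C) = sqrt(16 + R)
u(588) - b(B, 494) = 1/20 - sqrt(16 + 64) = 1/20 - sqrt(80) = 1/20 - 4*sqrt(5)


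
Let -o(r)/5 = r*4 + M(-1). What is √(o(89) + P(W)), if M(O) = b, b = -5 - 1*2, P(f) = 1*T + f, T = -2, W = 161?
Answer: I*√1586 ≈ 39.825*I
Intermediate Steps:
P(f) = -2 + f (P(f) = 1*(-2) + f = -2 + f)
b = -7 (b = -5 - 2 = -7)
M(O) = -7
o(r) = 35 - 20*r (o(r) = -5*(r*4 - 7) = -5*(4*r - 7) = -5*(-7 + 4*r) = 35 - 20*r)
√(o(89) + P(W)) = √((35 - 20*89) + (-2 + 161)) = √((35 - 1780) + 159) = √(-1745 + 159) = √(-1586) = I*√1586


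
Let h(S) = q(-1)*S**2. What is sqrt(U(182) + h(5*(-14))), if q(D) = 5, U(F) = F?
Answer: sqrt(24682) ≈ 157.10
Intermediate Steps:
h(S) = 5*S**2
sqrt(U(182) + h(5*(-14))) = sqrt(182 + 5*(5*(-14))**2) = sqrt(182 + 5*(-70)**2) = sqrt(182 + 5*4900) = sqrt(182 + 24500) = sqrt(24682)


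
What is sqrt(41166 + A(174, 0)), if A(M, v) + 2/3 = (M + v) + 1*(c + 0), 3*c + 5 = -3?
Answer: sqrt(372030)/3 ≈ 203.31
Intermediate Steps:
c = -8/3 (c = -5/3 + (1/3)*(-3) = -5/3 - 1 = -8/3 ≈ -2.6667)
A(M, v) = -10/3 + M + v (A(M, v) = -2/3 + ((M + v) + 1*(-8/3 + 0)) = -2/3 + ((M + v) + 1*(-8/3)) = -2/3 + ((M + v) - 8/3) = -2/3 + (-8/3 + M + v) = -10/3 + M + v)
sqrt(41166 + A(174, 0)) = sqrt(41166 + (-10/3 + 174 + 0)) = sqrt(41166 + 512/3) = sqrt(124010/3) = sqrt(372030)/3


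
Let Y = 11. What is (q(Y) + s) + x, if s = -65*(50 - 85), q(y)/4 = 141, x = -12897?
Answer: -10058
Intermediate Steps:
q(y) = 564 (q(y) = 4*141 = 564)
s = 2275 (s = -65*(-35) = 2275)
(q(Y) + s) + x = (564 + 2275) - 12897 = 2839 - 12897 = -10058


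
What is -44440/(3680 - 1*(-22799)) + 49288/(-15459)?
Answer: -1992094912/409338861 ≈ -4.8666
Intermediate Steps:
-44440/(3680 - 1*(-22799)) + 49288/(-15459) = -44440/(3680 + 22799) + 49288*(-1/15459) = -44440/26479 - 49288/15459 = -1992094912/409338861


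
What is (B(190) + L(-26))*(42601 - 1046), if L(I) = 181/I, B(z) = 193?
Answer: 201001535/26 ≈ 7.7308e+6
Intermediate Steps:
(B(190) + L(-26))*(42601 - 1046) = (193 + 181/(-26))*(42601 - 1046) = (193 + 181*(-1/26))*41555 = (193 - 181/26)*41555 = (4837/26)*41555 = 201001535/26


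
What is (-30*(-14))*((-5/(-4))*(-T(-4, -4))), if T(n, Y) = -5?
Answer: 2625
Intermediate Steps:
(-30*(-14))*((-5/(-4))*(-T(-4, -4))) = (-30*(-14))*((-5/(-4))*(-1*(-5))) = 420*(-5*(-¼)*5) = 420*((5/4)*5) = 420*(25/4) = 2625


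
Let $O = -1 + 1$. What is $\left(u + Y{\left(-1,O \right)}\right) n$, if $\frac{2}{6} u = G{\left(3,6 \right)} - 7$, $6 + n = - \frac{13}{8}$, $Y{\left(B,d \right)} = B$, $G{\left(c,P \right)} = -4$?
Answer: $\frac{1037}{4} \approx 259.25$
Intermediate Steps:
$O = 0$
$n = - \frac{61}{8}$ ($n = -6 - \frac{13}{8} = - \frac{61}{8} \approx -7.625$)
$u = -33$ ($u = 3 \left(-4 - 7\right) = 3 \left(-11\right) = -33$)
$\left(u + Y{\left(-1,O \right)}\right) n = \left(-33 - 1\right) \left(- \frac{61}{8}\right) = \left(-34\right) \left(- \frac{61}{8}\right) = \frac{1037}{4}$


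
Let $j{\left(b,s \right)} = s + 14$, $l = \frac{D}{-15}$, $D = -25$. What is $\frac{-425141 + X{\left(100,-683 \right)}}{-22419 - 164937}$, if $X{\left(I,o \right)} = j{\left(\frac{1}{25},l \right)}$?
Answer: $\frac{318844}{140517} \approx 2.2691$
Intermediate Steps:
$l = \frac{5}{3}$ ($l = - \frac{25}{-15} = \left(-25\right) \left(- \frac{1}{15}\right) = \frac{5}{3} \approx 1.6667$)
$j{\left(b,s \right)} = 14 + s$
$X{\left(I,o \right)} = \frac{47}{3}$ ($X{\left(I,o \right)} = 14 + \frac{5}{3} = \frac{47}{3}$)
$\frac{-425141 + X{\left(100,-683 \right)}}{-22419 - 164937} = \frac{-425141 + \frac{47}{3}}{-22419 - 164937} = - \frac{1275376}{3 \left(-187356\right)} = \left(- \frac{1275376}{3}\right) \left(- \frac{1}{187356}\right) = \frac{318844}{140517}$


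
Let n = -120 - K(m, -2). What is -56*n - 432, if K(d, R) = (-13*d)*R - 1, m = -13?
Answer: -12696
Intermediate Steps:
K(d, R) = -1 - 13*R*d (K(d, R) = -13*R*d - 1 = -1 - 13*R*d)
n = 219 (n = -120 - (-1 - 13*(-2)*(-13)) = -120 - (-1 - 338) = -120 - 1*(-339) = -120 + 339 = 219)
-56*n - 432 = -56*219 - 432 = -12264 - 432 = -12696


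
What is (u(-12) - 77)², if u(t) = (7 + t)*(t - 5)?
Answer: 64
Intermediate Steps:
u(t) = (-5 + t)*(7 + t) (u(t) = (7 + t)*(-5 + t) = (-5 + t)*(7 + t))
(u(-12) - 77)² = ((-35 + (-12)² + 2*(-12)) - 77)² = ((-35 + 144 - 24) - 77)² = (85 - 77)² = 8² = 64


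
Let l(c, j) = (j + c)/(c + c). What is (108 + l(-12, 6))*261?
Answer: 113013/4 ≈ 28253.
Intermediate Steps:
l(c, j) = (c + j)/(2*c) (l(c, j) = (c + j)/((2*c)) = (c + j)*(1/(2*c)) = (c + j)/(2*c))
(108 + l(-12, 6))*261 = (108 + (1/2)*(-12 + 6)/(-12))*261 = (108 + (1/2)*(-1/12)*(-6))*261 = (108 + 1/4)*261 = (433/4)*261 = 113013/4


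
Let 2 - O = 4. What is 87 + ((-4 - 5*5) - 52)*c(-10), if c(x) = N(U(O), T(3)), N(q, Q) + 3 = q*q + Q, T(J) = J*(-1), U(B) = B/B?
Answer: 492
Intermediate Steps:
O = -2 (O = 2 - 1*4 = 2 - 4 = -2)
U(B) = 1
T(J) = -J
N(q, Q) = -3 + Q + q**2 (N(q, Q) = -3 + (q*q + Q) = -3 + (q**2 + Q) = -3 + (Q + q**2) = -3 + Q + q**2)
c(x) = -5 (c(x) = -3 - 1*3 + 1**2 = -3 - 3 + 1 = -5)
87 + ((-4 - 5*5) - 52)*c(-10) = 87 + ((-4 - 5*5) - 52)*(-5) = 87 + ((-4 - 25) - 52)*(-5) = 87 + (-29 - 52)*(-5) = 87 - 81*(-5) = 87 + 405 = 492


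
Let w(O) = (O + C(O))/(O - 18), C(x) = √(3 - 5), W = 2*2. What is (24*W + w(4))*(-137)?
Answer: -91790/7 + 137*I*√2/14 ≈ -13113.0 + 13.839*I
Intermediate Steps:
W = 4
C(x) = I*√2 (C(x) = √(-2) = I*√2)
w(O) = (O + I*√2)/(-18 + O) (w(O) = (O + I*√2)/(O - 18) = (O + I*√2)/(-18 + O))
(24*W + w(4))*(-137) = (24*4 + (4 + I*√2)/(-18 + 4))*(-137) = (96 + (4 + I*√2)/(-14))*(-137) = (96 - (4 + I*√2)/14)*(-137) = (96 + (-2/7 - I*√2/14))*(-137) = (670/7 - I*√2/14)*(-137) = -91790/7 + 137*I*√2/14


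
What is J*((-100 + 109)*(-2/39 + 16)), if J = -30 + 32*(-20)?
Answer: -1250220/13 ≈ -96171.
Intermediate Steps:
J = -670 (J = -30 - 640 = -670)
J*((-100 + 109)*(-2/39 + 16)) = -670*(-100 + 109)*(-2/39 + 16) = -6030*(-2*1/39 + 16) = -6030*(-2/39 + 16) = -6030*622/39 = -670*1866/13 = -1250220/13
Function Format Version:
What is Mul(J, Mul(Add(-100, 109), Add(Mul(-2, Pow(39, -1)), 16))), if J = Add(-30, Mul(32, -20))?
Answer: Rational(-1250220, 13) ≈ -96171.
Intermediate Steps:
J = -670 (J = Add(-30, -640) = -670)
Mul(J, Mul(Add(-100, 109), Add(Mul(-2, Pow(39, -1)), 16))) = Mul(-670, Mul(Add(-100, 109), Add(Mul(-2, Pow(39, -1)), 16))) = Mul(-670, Mul(9, Add(Mul(-2, Rational(1, 39)), 16))) = Mul(-670, Mul(9, Add(Rational(-2, 39), 16))) = Mul(-670, Mul(9, Rational(622, 39))) = Mul(-670, Rational(1866, 13)) = Rational(-1250220, 13)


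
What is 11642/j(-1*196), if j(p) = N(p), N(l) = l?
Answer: -5821/98 ≈ -59.398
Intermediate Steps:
j(p) = p
11642/j(-1*196) = 11642/((-1*196)) = 11642/(-196) = 11642*(-1/196) = -5821/98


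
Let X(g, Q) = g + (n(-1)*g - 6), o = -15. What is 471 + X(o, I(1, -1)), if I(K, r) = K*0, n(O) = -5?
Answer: 525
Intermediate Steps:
I(K, r) = 0
X(g, Q) = -6 - 4*g (X(g, Q) = g + (-5*g - 6) = g + (-6 - 5*g) = -6 - 4*g)
471 + X(o, I(1, -1)) = 471 + (-6 - 4*(-15)) = 471 + (-6 + 60) = 471 + 54 = 525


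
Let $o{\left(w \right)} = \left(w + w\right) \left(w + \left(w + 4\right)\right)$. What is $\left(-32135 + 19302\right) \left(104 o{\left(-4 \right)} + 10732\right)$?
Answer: $-180431980$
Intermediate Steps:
$o{\left(w \right)} = 2 w \left(4 + 2 w\right)$ ($o{\left(w \right)} = 2 w \left(w + \left(4 + w\right)\right) = 2 w \left(4 + 2 w\right)$)
$\left(-32135 + 19302\right) \left(104 o{\left(-4 \right)} + 10732\right) = \left(-32135 + 19302\right) \left(104 \cdot 4 \left(-4\right) \left(2 - 4\right) + 10732\right) = - 12833 \left(104 \cdot 4 \left(-4\right) \left(-2\right) + 10732\right) = - 12833 \left(104 \cdot 32 + 10732\right) = - 12833 \left(3328 + 10732\right) = \left(-12833\right) 14060 = -180431980$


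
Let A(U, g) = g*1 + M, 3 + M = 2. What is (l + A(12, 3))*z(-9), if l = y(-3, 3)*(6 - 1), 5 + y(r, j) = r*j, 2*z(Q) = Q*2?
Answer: 612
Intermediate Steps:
M = -1 (M = -3 + 2 = -1)
z(Q) = Q (z(Q) = (Q*2)/2 = (2*Q)/2 = Q)
y(r, j) = -5 + j*r (y(r, j) = -5 + r*j = -5 + j*r)
A(U, g) = -1 + g (A(U, g) = g*1 - 1 = g - 1 = -1 + g)
l = -70 (l = (-5 + 3*(-3))*(6 - 1) = (-5 - 9)*5 = -14*5 = -70)
(l + A(12, 3))*z(-9) = (-70 + (-1 + 3))*(-9) = (-70 + 2)*(-9) = -68*(-9) = 612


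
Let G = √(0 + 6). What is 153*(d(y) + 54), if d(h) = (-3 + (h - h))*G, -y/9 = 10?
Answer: 8262 - 459*√6 ≈ 7137.7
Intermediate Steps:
y = -90 (y = -9*10 = -90)
G = √6 ≈ 2.4495
d(h) = -3*√6 (d(h) = (-3 + (h - h))*√6 = (-3 + 0)*√6 = -3*√6)
153*(d(y) + 54) = 153*(-3*√6 + 54) = 153*(54 - 3*√6) = 8262 - 459*√6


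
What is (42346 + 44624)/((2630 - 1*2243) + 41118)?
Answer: 5798/2767 ≈ 2.0954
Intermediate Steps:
(42346 + 44624)/((2630 - 1*2243) + 41118) = 86970/((2630 - 2243) + 41118) = 86970/(387 + 41118) = 86970/41505 = 86970*(1/41505) = 5798/2767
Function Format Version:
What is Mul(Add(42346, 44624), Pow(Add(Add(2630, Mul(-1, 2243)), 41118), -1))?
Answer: Rational(5798, 2767) ≈ 2.0954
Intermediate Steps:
Mul(Add(42346, 44624), Pow(Add(Add(2630, Mul(-1, 2243)), 41118), -1)) = Mul(86970, Pow(Add(Add(2630, -2243), 41118), -1)) = Mul(86970, Pow(Add(387, 41118), -1)) = Mul(86970, Pow(41505, -1)) = Mul(86970, Rational(1, 41505)) = Rational(5798, 2767)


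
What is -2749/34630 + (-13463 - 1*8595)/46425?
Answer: -178298173/321539550 ≈ -0.55451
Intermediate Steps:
-2749/34630 + (-13463 - 1*8595)/46425 = -2749*1/34630 + (-13463 - 8595)*(1/46425) = -2749/34630 - 22058*1/46425 = -2749/34630 - 22058/46425 = -178298173/321539550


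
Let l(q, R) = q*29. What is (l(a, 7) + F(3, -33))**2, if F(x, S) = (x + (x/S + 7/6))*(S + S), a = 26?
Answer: 235225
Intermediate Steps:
l(q, R) = 29*q
F(x, S) = 2*S*(7/6 + x + x/S) (F(x, S) = (x + (x/S + 7*(1/6)))*(2*S) = (x + (x/S + 7/6))*(2*S) = (x + (7/6 + x/S))*(2*S) = (7/6 + x + x/S)*(2*S) = 2*S*(7/6 + x + x/S))
(l(a, 7) + F(3, -33))**2 = (29*26 + (2*3 + (7/3)*(-33) + 2*(-33)*3))**2 = (754 + (6 - 77 - 198))**2 = (754 - 269)**2 = 485**2 = 235225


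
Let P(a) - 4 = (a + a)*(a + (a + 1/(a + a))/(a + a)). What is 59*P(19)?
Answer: 1670349/38 ≈ 43957.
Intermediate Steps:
P(a) = 4 + 2*a*(a + (a + 1/(2*a))/(2*a)) (P(a) = 4 + (a + a)*(a + (a + 1/(a + a))/(a + a)) = 4 + (2*a)*(a + (a + 1/(2*a))/((2*a))) = 4 + (2*a)*(a + (a + 1/(2*a))*(1/(2*a))) = 4 + (2*a)*(a + (a + 1/(2*a))/(2*a)) = 4 + 2*a*(a + (a + 1/(2*a))/(2*a)))
59*P(19) = 59*(4 + 19 + (½)/19 + 2*19²) = 59*(4 + 19 + (½)*(1/19) + 2*361) = 59*(4 + 19 + 1/38 + 722) = 59*(28311/38) = 1670349/38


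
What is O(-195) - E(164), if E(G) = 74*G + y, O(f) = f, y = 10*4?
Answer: -12371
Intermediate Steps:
y = 40
E(G) = 40 + 74*G (E(G) = 74*G + 40 = 40 + 74*G)
O(-195) - E(164) = -195 - (40 + 74*164) = -195 - (40 + 12136) = -195 - 1*12176 = -195 - 12176 = -12371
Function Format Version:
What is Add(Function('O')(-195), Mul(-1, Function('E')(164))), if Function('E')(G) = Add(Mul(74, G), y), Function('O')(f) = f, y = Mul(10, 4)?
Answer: -12371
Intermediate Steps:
y = 40
Function('E')(G) = Add(40, Mul(74, G)) (Function('E')(G) = Add(Mul(74, G), 40) = Add(40, Mul(74, G)))
Add(Function('O')(-195), Mul(-1, Function('E')(164))) = Add(-195, Mul(-1, Add(40, Mul(74, 164)))) = Add(-195, Mul(-1, Add(40, 12136))) = Add(-195, Mul(-1, 12176)) = Add(-195, -12176) = -12371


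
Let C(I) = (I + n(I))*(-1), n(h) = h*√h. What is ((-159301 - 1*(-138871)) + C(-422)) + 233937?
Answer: 213929 + 422*I*√422 ≈ 2.1393e+5 + 8669.0*I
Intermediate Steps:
n(h) = h^(3/2)
C(I) = -I - I^(3/2) (C(I) = (I + I^(3/2))*(-1) = -I - I^(3/2))
((-159301 - 1*(-138871)) + C(-422)) + 233937 = ((-159301 - 1*(-138871)) + (-1*(-422) - (-422)^(3/2))) + 233937 = ((-159301 + 138871) + (422 - (-422)*I*√422)) + 233937 = (-20430 + (422 + 422*I*√422)) + 233937 = (-20008 + 422*I*√422) + 233937 = 213929 + 422*I*√422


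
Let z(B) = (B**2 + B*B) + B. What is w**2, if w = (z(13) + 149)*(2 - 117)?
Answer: 3306250000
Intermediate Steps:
z(B) = B + 2*B**2 (z(B) = (B**2 + B**2) + B = 2*B**2 + B = B + 2*B**2)
w = -57500 (w = (13*(1 + 2*13) + 149)*(2 - 117) = (13*(1 + 26) + 149)*(-115) = (13*27 + 149)*(-115) = (351 + 149)*(-115) = 500*(-115) = -57500)
w**2 = (-57500)**2 = 3306250000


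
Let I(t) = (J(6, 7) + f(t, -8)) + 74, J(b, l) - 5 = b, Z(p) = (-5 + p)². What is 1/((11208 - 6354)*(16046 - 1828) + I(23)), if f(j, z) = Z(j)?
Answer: 1/69014581 ≈ 1.4490e-8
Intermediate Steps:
f(j, z) = (-5 + j)²
J(b, l) = 5 + b
I(t) = 85 + (-5 + t)² (I(t) = ((5 + 6) + (-5 + t)²) + 74 = (11 + (-5 + t)²) + 74 = 85 + (-5 + t)²)
1/((11208 - 6354)*(16046 - 1828) + I(23)) = 1/((11208 - 6354)*(16046 - 1828) + (85 + (-5 + 23)²)) = 1/(4854*14218 + (85 + 18²)) = 1/(69014172 + (85 + 324)) = 1/(69014172 + 409) = 1/69014581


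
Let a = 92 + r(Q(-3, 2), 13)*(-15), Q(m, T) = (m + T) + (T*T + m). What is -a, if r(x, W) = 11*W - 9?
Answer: 1918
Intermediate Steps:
Q(m, T) = T + T² + 2*m (Q(m, T) = (T + m) + (T² + m) = (T + m) + (m + T²) = T + T² + 2*m)
r(x, W) = -9 + 11*W
a = -1918 (a = 92 + (-9 + 11*13)*(-15) = 92 + (-9 + 143)*(-15) = 92 + 134*(-15) = 92 - 2010 = -1918)
-a = -1*(-1918) = 1918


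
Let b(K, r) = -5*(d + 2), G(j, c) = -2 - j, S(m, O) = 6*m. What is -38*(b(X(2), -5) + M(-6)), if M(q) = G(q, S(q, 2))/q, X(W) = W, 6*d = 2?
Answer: 1406/3 ≈ 468.67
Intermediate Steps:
d = ⅓ (d = (⅙)*2 = ⅓ ≈ 0.33333)
b(K, r) = -35/3 (b(K, r) = -5*(⅓ + 2) = -5*7/3 = -35/3)
M(q) = (-2 - q)/q
-38*(b(X(2), -5) + M(-6)) = -38*(-35/3 + (-2 - 1*(-6))/(-6)) = -38*(-35/3 - (-2 + 6)/6) = -38*(-35/3 - ⅙*4) = -38*(-35/3 - ⅔) = -38*(-37/3) = 1406/3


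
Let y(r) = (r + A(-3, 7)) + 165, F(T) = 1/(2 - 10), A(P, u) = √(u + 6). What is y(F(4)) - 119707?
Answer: -956337/8 + √13 ≈ -1.1954e+5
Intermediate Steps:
A(P, u) = √(6 + u)
F(T) = -⅛ (F(T) = 1/(-8) = -⅛)
y(r) = 165 + r + √13 (y(r) = (r + √(6 + 7)) + 165 = (r + √13) + 165 = 165 + r + √13)
y(F(4)) - 119707 = (165 - ⅛ + √13) - 119707 = (1319/8 + √13) - 119707 = -956337/8 + √13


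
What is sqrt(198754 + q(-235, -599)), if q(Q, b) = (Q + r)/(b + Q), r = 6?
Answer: sqrt(138244728210)/834 ≈ 445.82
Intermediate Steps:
q(Q, b) = (6 + Q)/(Q + b) (q(Q, b) = (Q + 6)/(b + Q) = (6 + Q)/(Q + b))
sqrt(198754 + q(-235, -599)) = sqrt(198754 + (6 - 235)/(-235 - 599)) = sqrt(198754 - 229/(-834)) = sqrt(198754 - 1/834*(-229)) = sqrt(198754 + 229/834) = sqrt(165761065/834) = sqrt(138244728210)/834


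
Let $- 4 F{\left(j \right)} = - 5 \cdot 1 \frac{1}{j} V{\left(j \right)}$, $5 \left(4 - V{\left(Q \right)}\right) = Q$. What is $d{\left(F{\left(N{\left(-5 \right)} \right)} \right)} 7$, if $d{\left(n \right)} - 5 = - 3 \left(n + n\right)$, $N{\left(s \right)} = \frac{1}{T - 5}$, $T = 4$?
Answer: $\frac{511}{2} \approx 255.5$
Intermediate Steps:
$V{\left(Q \right)} = 4 - \frac{Q}{5}$
$N{\left(s \right)} = -1$ ($N{\left(s \right)} = \frac{1}{4 - 5} = \frac{1}{-1} = -1$)
$F{\left(j \right)} = \frac{5 \left(4 - \frac{j}{5}\right)}{4 j}$ ($F{\left(j \right)} = - \frac{- 5 \cdot 1 \frac{1}{j} \left(4 - \frac{j}{5}\right)}{4} = - \frac{- \frac{5}{j} \left(4 - \frac{j}{5}\right)}{4} = - \frac{\left(-5\right) \frac{1}{j} \left(4 - \frac{j}{5}\right)}{4} = \frac{5 \left(4 - \frac{j}{5}\right)}{4 j}$)
$d{\left(n \right)} = 5 - 6 n$ ($d{\left(n \right)} = 5 - 3 \left(n + n\right) = 5 - 3 \cdot 2 n = 5 - 6 n$)
$d{\left(F{\left(N{\left(-5 \right)} \right)} \right)} 7 = \left(5 - 6 \frac{20 - -1}{4 \left(-1\right)}\right) 7 = \left(5 - 6 \cdot \frac{1}{4} \left(-1\right) \left(20 + 1\right)\right) 7 = \left(5 - 6 \cdot \frac{1}{4} \left(-1\right) 21\right) 7 = \left(5 - - \frac{63}{2}\right) 7 = \left(5 + \frac{63}{2}\right) 7 = \frac{73}{2} \cdot 7 = \frac{511}{2}$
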